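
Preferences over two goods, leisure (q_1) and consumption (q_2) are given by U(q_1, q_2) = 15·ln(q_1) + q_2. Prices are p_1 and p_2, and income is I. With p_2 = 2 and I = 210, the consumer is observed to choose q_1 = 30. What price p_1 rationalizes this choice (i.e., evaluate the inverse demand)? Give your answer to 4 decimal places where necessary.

Set MRS = p_1/p_2: (15/q_1)/1 = p_1/p_2.
So q_1*(p_1,p_2) = 15·p_2/p_1, independent of income; and q_2* = (I − 15·p_2)/p_2.
Set q_1* = 30 in the demand function and solve for p_1: p_1 = 1.

p_1 = 1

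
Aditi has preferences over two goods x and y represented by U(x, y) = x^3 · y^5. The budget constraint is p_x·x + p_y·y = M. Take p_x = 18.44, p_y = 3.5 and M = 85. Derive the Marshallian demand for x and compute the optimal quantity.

MU_x/MU_y = (3·y)/(5·x); tangency sets this equal to p_x/p_y.
So 3·p_y·y = 5·p_x·x; combined with the budget, a share 0.375 of income goes to x.
Demand: x*(p_x,p_y,M) = 0.375·M/p_x and y* = 0.625·M/p_y.
At p_x=18.44, p_y=3.5, M=85: x* = 0.375·85/18.44 = 1.7286.

x* = 1.7286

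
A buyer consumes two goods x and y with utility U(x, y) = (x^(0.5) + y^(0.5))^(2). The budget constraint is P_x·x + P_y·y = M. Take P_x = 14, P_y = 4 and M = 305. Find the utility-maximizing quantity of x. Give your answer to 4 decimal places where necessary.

x* = 4.8413

MU_x ∝ x^(-0.5), MU_y ∝ y^(-0.5), so MRS = (y/x)^(0.5) = P_x/P_y.
Solve for the ratio: y/x = [P_x/P_y]^(2).
Substitute y = (y/x)·x into the budget: x* = M/(P_x + P_y·(y/x)).
Numerically y/x = 12.25, so x* = 305/(14 + 4·12.25) = 4.8413.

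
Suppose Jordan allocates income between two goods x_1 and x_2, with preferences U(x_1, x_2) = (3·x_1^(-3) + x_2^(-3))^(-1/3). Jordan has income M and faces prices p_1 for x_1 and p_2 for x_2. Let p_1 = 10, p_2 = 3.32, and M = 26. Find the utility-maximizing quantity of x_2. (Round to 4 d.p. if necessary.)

MRS = MU_x_1/MU_x_2 = 3·(x_2/x_1)^(4). Set equal to p_1/p_2.
Solve for the ratio: x_2/x_1 = [(1/3)·p_1/p_2]^(0.25).
Substitute x_2 = (x_2/x_1)·x_1 into the budget: x_1* = M/(p_1 + p_2·(x_2/x_1)).
Numerically x_2/x_1 = 1.001003, so x_1* = 26/(10 + 3.32·1.001003) = 1.9515 and x_2* = 1.001003·1.9515 = 1.9534.

x_2* = 1.9534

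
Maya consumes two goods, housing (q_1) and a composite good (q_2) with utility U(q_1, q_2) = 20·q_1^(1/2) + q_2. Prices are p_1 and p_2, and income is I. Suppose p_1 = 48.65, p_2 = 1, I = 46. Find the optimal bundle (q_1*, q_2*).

q_1* = 0.0423, q_2* = 43.9445

Plugging in: q_1* = (10·1/48.65)² = 0.0423, q_2* = 43.9445.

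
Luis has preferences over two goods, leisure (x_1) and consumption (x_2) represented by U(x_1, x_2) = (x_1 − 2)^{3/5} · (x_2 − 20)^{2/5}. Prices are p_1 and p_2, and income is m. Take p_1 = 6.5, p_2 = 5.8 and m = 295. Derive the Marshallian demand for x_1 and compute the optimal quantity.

This is Cobb-Douglas in (x_1−2, x_2−20): tangency gives 0.6·p_2·(x_2−20) = 0.4·p_1·(x_1−2).
Substituting into the budget: x_1* = 2 + 0.6·(m − 2·p_1 − 20·p_2)/p_1, and x_2* = 20 + 0.4·(…)/p_2.
Discretionary income = 295 − 2·6.5 − 20·5.8 = 166; x_1* = 2 + 0.6·166/6.5 = 17.3231.

x_1* = 17.3231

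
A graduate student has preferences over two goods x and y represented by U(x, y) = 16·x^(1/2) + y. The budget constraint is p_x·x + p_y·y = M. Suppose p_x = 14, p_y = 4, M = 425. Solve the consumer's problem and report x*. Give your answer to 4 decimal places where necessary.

x* = 5.2245

Thus x* = (8·p_y/p_x)² — independent of M — with the rest of income spent on y.
Plugging in: x* = (8·4/14)² = 5.2245.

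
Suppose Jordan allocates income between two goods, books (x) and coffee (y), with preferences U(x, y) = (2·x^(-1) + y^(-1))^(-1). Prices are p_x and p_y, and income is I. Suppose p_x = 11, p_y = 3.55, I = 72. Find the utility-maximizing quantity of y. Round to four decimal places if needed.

With the ratio pinned down, the budget gives x* = I/(p_x + p_y·(y/x)) and y* = (y/x)·x*.
Numerically y/x = 1.244707, so x* = 72/(11 + 3.55·1.244707) = 4.6697 and y* = 1.244707·4.6697 = 5.8123.

y* = 5.8123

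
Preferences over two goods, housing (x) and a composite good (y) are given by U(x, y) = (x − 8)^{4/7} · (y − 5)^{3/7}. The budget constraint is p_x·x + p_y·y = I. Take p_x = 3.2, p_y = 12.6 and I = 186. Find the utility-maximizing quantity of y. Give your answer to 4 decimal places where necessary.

y* = 8.3129

This is Cobb-Douglas in (x−8, y−5): tangency gives 4/7·p_y·(y−5) = 3/7·p_x·(x−8).
Substituting into the budget: x* = 8 + 4/7·(I − 8·p_x − 5·p_y)/p_x, and y* = 5 + 3/7·(…)/p_y.
Discretionary income = 186 − 8·3.2 − 5·12.6 = 97.4; y* = 5 + 3/7·97.4/12.6 = 8.3129.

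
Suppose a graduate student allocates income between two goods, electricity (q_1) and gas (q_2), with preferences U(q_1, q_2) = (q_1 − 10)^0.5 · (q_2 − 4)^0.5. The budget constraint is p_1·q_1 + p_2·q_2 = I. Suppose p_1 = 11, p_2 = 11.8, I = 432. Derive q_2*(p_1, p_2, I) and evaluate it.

MRS = (q_2−4)/(q_1−10). Tangency with p_1/p_2 gives q_2−4 = (p_1/p_2)·(q_1−10).
Substituting into the budget: q_1* = 10 + 0.5·(I − 10·p_1 − 4·p_2)/p_1, and q_2* = 4 + 0.5·(…)/p_2.
Discretionary income = 432 − 10·11 − 4·11.8 = 274.8; q_2* = 4 + 0.5·274.8/11.8 = 15.6441.

q_2* = 15.6441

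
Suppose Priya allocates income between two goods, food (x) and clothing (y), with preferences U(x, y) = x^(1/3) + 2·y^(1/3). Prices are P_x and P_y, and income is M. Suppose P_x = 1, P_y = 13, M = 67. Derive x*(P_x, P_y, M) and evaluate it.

x* = 37.5463

MRS = MU_x/MU_y = (1/2)·(y/x)^(2/3). Set equal to P_x/P_y.
Solve for the ratio: y/x = [2·P_x/P_y]^(1.5).
Substitute y = (y/x)·x into the budget: x* = M/(P_x + P_y·(y/x)).
Numerically y/x = 0.060343, so x* = 67/(1 + 13·0.060343) = 37.5463.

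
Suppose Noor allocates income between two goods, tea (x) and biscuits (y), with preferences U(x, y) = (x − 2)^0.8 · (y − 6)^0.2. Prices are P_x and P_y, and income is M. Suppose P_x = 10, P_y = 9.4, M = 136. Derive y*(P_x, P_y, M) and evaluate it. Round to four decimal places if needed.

This is Cobb-Douglas in (x−2, y−6): tangency gives 0.8·P_y·(y−6) = 0.2·P_x·(x−2).
Substituting into the budget: x* = 2 + 0.8·(M − 2·P_x − 6·P_y)/P_x, and y* = 6 + 0.2·(…)/P_y.
Discretionary income = 136 − 2·10 − 6·9.4 = 59.6; y* = 6 + 0.2·59.6/9.4 = 7.2681.

y* = 7.2681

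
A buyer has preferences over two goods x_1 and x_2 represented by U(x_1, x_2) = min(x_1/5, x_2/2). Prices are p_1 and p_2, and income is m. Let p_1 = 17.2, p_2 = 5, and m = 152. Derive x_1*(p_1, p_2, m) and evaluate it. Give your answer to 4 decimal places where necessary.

With perfect complements, no substitution: consume in ratio x_1:x_2 = 5:2.
Budget: p_1·x_1 + p_2·(2/5)·x_1 = m, so (5·p_1 + 2·p_2)·x_1 = 5·m.
Demand: x_1*(p_1,p_2,m) = 5·m/(5·p_1 + 2·p_2), x_2* = 2·m/(5·p_1 + 2·p_2).
Here 5·17.2 + 2·5 = 96, giving x_1* = 7.9167.

x_1* = 7.9167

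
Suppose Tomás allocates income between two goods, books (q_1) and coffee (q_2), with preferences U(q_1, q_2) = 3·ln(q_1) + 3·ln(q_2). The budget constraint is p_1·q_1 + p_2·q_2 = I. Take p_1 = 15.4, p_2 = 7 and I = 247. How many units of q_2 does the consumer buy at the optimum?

The MRS is q_2/q_1. Set MRS = p_1/p_2.
Rearranging, p_2·q_2 = p_1·q_1. Substituting into the budget gives p_1·q_1·(1 + 1) = I.
Demand: q_1*(p_1,p_2,I) = 0.5·I/p_1 and q_2* = 0.5·I/p_2.
At p_1=15.4, p_2=7, I=247: q_2* = 0.5·247/7 = 17.6429.

q_2* = 17.6429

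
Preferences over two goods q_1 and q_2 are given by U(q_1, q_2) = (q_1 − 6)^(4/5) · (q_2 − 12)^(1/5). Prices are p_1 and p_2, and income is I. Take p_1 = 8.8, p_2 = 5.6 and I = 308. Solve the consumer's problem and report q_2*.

Let q_1' = q_1−6, q_2' = q_2−12. MRS = 4·q_2'/q_1' = p_1/p_2.
Substituting into the budget: q_1* = 6 + 0.8·(I − 6·p_1 − 12·p_2)/p_1, and q_2* = 12 + 0.2·(…)/p_2.
Discretionary income = 308 − 6·8.8 − 12·5.6 = 188; q_2* = 12 + 0.2·188/5.6 = 18.7143.

q_2* = 18.7143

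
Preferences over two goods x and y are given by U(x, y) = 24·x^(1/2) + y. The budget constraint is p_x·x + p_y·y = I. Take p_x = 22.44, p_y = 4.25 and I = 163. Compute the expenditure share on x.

Set MRS = p_x/p_y: 12·x^(−1/2) = p_x/p_y.
Solve: √x = 12·p_y/p_x, so x*(p_x,p_y) = (12·p_y/p_x)², and y* = (I − p_x·x*)/p_y.
Plugging in: x* = (12·4.25/22.44)² = 5.1653, y* = 11.0802.
Expenditure on x: 22.44·5.1653 = 115.9091; share = 0.7111.

share on x = 0.7111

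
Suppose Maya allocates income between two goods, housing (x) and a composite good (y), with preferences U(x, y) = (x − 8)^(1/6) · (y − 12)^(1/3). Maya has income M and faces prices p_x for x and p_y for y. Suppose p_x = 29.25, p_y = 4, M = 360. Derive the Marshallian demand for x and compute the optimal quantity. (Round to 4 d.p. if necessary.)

x* = 8.8889

MRS = (1/2)·(y−12)/(x−8). Tangency with p_x/p_y gives y−12 = 2·(p_x/p_y)·(x−8).
Substituting into the budget: x* = 8 + 1/3·(M − 8·p_x − 12·p_y)/p_x, and y* = 12 + 2/3·(…)/p_y.
Discretionary income = 360 − 8·29.25 − 12·4 = 78; x* = 8 + 1/3·78/29.25 = 8.8889.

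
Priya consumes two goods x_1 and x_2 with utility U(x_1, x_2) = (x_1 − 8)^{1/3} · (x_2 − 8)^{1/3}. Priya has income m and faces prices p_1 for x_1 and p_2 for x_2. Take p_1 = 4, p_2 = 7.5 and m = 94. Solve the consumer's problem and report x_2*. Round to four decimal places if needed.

This is Cobb-Douglas in (x_1−8, x_2−8): tangency gives 1/3·p_2·(x_2−8) = 1/3·p_1·(x_1−8).
Substituting into the budget: x_1* = 8 + 0.5·(m − 8·p_1 − 8·p_2)/p_1, and x_2* = 8 + 0.5·(…)/p_2.
Discretionary income = 94 − 8·4 − 8·7.5 = 2; x_2* = 8 + 0.5·2/7.5 = 8.1333.

x_2* = 8.1333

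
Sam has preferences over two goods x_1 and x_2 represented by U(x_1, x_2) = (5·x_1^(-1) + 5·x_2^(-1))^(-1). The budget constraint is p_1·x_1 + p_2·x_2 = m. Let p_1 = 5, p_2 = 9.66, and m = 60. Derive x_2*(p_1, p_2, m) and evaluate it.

From the CES first-order condition, (x_2/x_1)^(2) = p_1/p_2.
Solve for the ratio: x_2/x_1 = [p_1/p_2]^(0.5).
With the ratio pinned down, the budget gives x_1* = m/(p_1 + p_2·(x_2/x_1)) and x_2* = (x_2/x_1)·x_1*.
Numerically x_2/x_1 = 0.719443, so x_1* = 60/(5 + 9.66·0.719443) = 5.021 and x_2* = 0.719443·5.021 = 3.6123.

x_2* = 3.6123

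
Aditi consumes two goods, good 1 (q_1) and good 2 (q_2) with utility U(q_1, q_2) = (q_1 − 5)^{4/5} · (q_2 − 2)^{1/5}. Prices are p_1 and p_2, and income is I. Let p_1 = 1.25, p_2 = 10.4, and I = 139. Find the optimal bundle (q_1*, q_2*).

Let q_1' = q_1−5, q_2' = q_2−2. MRS = 4·q_2'/q_1' = p_1/p_2.
After buying the subsistence bundle (5, 2), a share 0.8 of the remaining income goes to q_1: q_1* = 5 + 0.8·(I − 5p_1 − 2p_2)/p_1.
Discretionary income = 139 − 5·1.25 − 2·10.4 = 111.95; q_1* = 5 + 0.8·111.95/1.25 = 76.648; q_2* = 2 + 0.2·111.95/10.4 = 4.1529.

q_1* = 76.648, q_2* = 4.1529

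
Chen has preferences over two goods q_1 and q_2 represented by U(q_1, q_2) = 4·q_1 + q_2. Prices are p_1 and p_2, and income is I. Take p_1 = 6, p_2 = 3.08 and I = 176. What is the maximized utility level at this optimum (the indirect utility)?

V = 117.3333

Linear utility — the consumer picks whichever good has higher MU/price: 4/6 = 0.6667 vs 1/3.08 = 0.3247.
q_1 gives more utility per dollar, so spend all income on q_1: q_1* = I/p_1, q_2* = 0.
Numerically: q_1* = 29.3333, q_2* = 0.
Utility at the optimum: U(29.3333, 0) = 117.3333.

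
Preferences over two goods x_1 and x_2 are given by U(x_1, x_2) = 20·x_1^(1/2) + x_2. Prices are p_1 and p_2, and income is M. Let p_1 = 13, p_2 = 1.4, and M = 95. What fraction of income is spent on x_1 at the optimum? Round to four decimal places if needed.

share on x_1 = 0.1587

Set MRS = p_1/p_2: 10·x_1^(−1/2) = p_1/p_2.
Solve: √x_1 = 10·p_2/p_1, so x_1*(p_1,p_2) = (10·p_2/p_1)², and x_2* = (M − p_1·x_1*)/p_2.
Plugging in: x_1* = (10·1.4/13)² = 1.1598, x_2* = 57.0879.
Expenditure on x_1: 13·1.1598 = 15.0769; share = 0.1587.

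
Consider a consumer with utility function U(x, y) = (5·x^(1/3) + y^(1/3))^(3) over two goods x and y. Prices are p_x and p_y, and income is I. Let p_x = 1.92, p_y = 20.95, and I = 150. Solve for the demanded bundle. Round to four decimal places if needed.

MU_x ∝ 5·x^(-2/3), MU_y ∝ y^(-2/3), so MRS = 5·(y/x)^(2/3) = p_x/p_y.
Solve for the ratio: y/x = [(1/5)·p_x/p_y]^(1.5).
With the ratio pinned down, the budget gives x* = I/(p_x + p_y·(y/x)) and y* = (y/x)·x*.
Numerically y/x = 0.002482, so x* = 150/(1.92 + 20.95·0.002482) = 76.0654 and y* = 0.002482·76.0654 = 0.1888.

x* = 76.0654, y* = 0.1888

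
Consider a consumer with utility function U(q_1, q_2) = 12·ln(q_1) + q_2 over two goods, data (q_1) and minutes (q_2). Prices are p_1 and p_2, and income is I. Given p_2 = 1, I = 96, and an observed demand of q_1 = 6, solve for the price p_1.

MU_q_1 = 12/q_1, MU_q_2 = 1. Tangency: 12/q_1 = p_1/p_2.
So q_1*(p_1,p_2) = 12·p_2/p_1, independent of income; and q_2* = (I − 12·p_2)/p_2.
Set q_1* = 6 in the demand function and solve for p_1: p_1 = 2.

p_1 = 2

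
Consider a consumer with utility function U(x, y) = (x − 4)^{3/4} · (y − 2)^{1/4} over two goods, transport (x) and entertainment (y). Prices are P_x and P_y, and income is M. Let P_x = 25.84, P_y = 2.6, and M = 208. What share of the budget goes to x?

Let x' = x−4, y' = y−2. MRS = 3·y'/x' = P_x/P_y.
Substituting into the budget: x* = 4 + 0.75·(M − 4·P_x − 2·P_y)/P_x, and y* = 2 + 0.25·(…)/P_y.
Discretionary income = 208 − 4·25.84 − 2·2.6 = 99.44; x* = 4 + 0.75·99.44/25.84 = 6.8862; y* = 2 + 0.25·99.44/2.6 = 11.5615.
Expenditure on x: 25.84·6.8862 = 177.94; share = 0.8555.

share on x = 0.8555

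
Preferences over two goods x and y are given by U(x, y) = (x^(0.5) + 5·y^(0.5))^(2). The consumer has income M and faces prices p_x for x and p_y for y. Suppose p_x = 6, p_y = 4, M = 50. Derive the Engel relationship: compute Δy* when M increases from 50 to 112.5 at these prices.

Δy* = 15.2192

From the CES first-order condition, (1/5)·(y/x)^(0.5) = p_x/p_y.
Hence y/x = (5·p_x/p_y)^(1/(0.5)), i.e. raised to the 2 power.
With the ratio pinned down, the budget gives x* = M/(p_x + p_y·(y/x)) and y* = (y/x)·x*.
Numerically y/x = 56.25, so x* = 50/(6 + 4·56.25) = 0.2165 and y* = 56.25·0.2165 = 12.1753.
At M' = 112.5: y* = 27.3945. Change: 27.3945 − 12.1753 = 15.2192.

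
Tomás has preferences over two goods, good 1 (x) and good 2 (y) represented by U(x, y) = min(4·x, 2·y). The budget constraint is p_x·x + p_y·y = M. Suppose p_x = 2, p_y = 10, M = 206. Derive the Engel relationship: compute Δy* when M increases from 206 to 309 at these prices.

With perfect complements, no substitution: consume in ratio x:y = 2:4.
Budget: p_x·x + p_y·2·x = M, so (2·p_x + 4·p_y)·x = 2·M.
Demand: x*(p_x,p_y,M) = 2·M/(2·p_x + 4·p_y), y* = 4·M/(2·p_x + 4·p_y).
Here 2·2 + 4·10 = 44, giving y* = 18.7273.
At M' = 309: y* = 28.0909. Change: 28.0909 − 18.7273 = 9.3636.

Δy* = 9.3636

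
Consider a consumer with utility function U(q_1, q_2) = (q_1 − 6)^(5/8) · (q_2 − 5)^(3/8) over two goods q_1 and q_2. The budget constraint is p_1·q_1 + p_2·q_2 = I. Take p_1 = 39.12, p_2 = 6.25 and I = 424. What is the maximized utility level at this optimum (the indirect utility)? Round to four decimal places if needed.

V = 4.1469

MRS = (5/3)·(q_2−5)/(q_1−6). Tangency with p_1/p_2 gives q_2−5 = (3/5)·(p_1/p_2)·(q_1−6).
Substituting into the budget: q_1* = 6 + 0.625·(I − 6·p_1 − 5·p_2)/p_1, and q_2* = 5 + 0.375·(…)/p_2.
Discretionary income = 424 − 6·39.12 − 5·6.25 = 158.03; q_1* = 6 + 0.625·158.03/39.12 = 8.5248; q_2* = 5 + 0.375·158.03/6.25 = 14.4818.
Utility at the optimum: U(8.5248, 14.4818) = 4.1469.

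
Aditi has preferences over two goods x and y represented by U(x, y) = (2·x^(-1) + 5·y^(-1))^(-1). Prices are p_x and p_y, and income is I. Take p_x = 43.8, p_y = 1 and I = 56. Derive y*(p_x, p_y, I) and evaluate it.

Substitute y = (y/x)·x into the budget: x* = I/(p_x + p_y·(y/x)).
Numerically y/x = 10.464225, so x* = 56/(43.8 + 1·10.464225) = 1.032 and y* = 10.464225·1.032 = 10.7989.

y* = 10.7989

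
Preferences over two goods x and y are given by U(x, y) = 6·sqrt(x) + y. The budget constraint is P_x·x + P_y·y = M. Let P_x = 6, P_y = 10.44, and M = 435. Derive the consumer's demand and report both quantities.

MU_x = 3/√x, MU_y = 1. Tangency: 3/√x = P_x/P_y.
Thus x* = (3·P_y/P_x)² — independent of M — with the rest of income spent on y.
Plugging in: x* = (3·10.44/6)² = 27.2484, y* = 26.0067.

x* = 27.2484, y* = 26.0067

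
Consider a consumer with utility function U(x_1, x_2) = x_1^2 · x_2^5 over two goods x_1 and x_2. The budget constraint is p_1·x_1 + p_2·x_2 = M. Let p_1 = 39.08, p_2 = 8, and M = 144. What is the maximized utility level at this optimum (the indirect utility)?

MU_x_1/MU_x_2 = (2·x_2)/(5·x_1); tangency sets this equal to p_1/p_2.
Rearranging, p_2·x_2 = (5/2)·p_1·x_1. Substituting into the budget gives p_1·x_1·(1 + (5/2)) = M.
Demand: x_1*(p_1,p_2,M) = 2/7·M/p_1 and x_2* = 5/7·M/p_2.
At p_1=39.08, p_2=8, M=144: x_1* = 2/7·144/39.08 = 1.0528, x_2* = 12.8571.
Utility at the optimum: U(1.0528, 12.8571) = 389405.546.

V = 389405.546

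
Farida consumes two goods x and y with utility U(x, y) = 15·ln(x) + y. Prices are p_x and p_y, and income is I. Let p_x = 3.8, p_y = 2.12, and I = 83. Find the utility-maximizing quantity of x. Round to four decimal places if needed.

Set MRS = p_x/p_y: (15/x)/1 = p_x/p_y.
So x*(p_x,p_y) = 15·p_y/p_x, independent of income; and y* = (I − 15·p_y)/p_y.
At the given prices: x* = 15·2.12/3.8 = 8.3684.

x* = 8.3684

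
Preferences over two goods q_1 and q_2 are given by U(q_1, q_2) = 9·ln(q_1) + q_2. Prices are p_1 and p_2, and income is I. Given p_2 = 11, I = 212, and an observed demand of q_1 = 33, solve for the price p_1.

p_1 = 3

MU_q_1 = 9/q_1, MU_q_2 = 1. Tangency: 9/q_1 = p_1/p_2.
So q_1*(p_1,p_2) = 9·p_2/p_1, independent of income; and q_2* = (I − 9·p_2)/p_2.
Set q_1* = 33 in the demand function and solve for p_1: p_1 = 3.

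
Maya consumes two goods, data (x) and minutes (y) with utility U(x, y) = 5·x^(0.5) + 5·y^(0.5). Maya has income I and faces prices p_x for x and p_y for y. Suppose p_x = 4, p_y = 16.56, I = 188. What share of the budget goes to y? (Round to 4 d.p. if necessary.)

MU_x ∝ 5·x^(-0.5), MU_y ∝ 5·y^(-0.5), so MRS = (y/x)^(0.5) = p_x/p_y.
Solve for the ratio: y/x = [p_x/p_y]^(2).
With the ratio pinned down, the budget gives x* = I/(p_x + p_y·(y/x)) and y* = (y/x)·x*.
Numerically y/x = 0.058344, so x* = 188/(4 + 16.56·0.058344) = 37.856 and y* = 0.058344·37.856 = 2.2087.
Expenditure on y: 16.56·2.2087 = 36.5759; share = 0.1946.

share on y = 0.1946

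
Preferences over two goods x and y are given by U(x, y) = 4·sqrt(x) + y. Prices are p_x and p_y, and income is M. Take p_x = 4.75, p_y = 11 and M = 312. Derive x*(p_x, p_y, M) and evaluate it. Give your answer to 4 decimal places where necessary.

x* = 21.4515

Set MRS = p_x/p_y: 2·x^(−1/2) = p_x/p_y.
Solve: √x = 2·p_y/p_x, so x*(p_x,p_y) = (2·p_y/p_x)², and y* = (M − p_x·x*)/p_y.
Plugging in: x* = (2·11/4.75)² = 21.4515.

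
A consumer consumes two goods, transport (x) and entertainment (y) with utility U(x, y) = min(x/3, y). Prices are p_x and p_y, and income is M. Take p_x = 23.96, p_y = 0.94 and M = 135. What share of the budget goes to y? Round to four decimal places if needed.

share on y = 0.0129

Demand: x*(p_x,p_y,M) = 3·M/(3·p_x + p_y), y* = M/(3·p_x + p_y).
Here 3·23.96 + 0.94 = 72.82, giving x* = 5.5617 and y* = 1.8539.
Expenditure on y: 0.94·1.8539 = 1.7427; share = 0.0129.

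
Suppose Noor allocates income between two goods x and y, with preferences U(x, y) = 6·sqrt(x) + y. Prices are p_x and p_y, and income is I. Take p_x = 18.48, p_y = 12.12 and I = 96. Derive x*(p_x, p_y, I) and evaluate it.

Utility is quasi-linear in y; the FOC for x is 3/√x = p_x/p_y.
Solve: √x = 3·p_y/p_x, so x*(p_x,p_y) = (3·p_y/p_x)², and y* = (I − p_x·x*)/p_y.
Plugging in: x* = (3·12.12/18.48)² = 3.8712.

x* = 3.8712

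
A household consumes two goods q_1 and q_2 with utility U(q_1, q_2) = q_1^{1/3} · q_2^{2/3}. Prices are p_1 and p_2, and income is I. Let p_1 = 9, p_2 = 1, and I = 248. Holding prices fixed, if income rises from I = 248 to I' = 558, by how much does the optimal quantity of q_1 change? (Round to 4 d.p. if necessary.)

Δq_1* = 11.4815

Tangency: MRS = (1/2)·q_2/q_1 = p_1/p_2.
So 1/3·p_2·q_2 = 2/3·p_1·q_1; combined with the budget, a share 1/3 of income goes to q_1.
Demand: q_1*(p_1,p_2,I) = 1/3·I/p_1 and q_2* = 2/3·I/p_2.
At p_1=9, p_2=1, I=248: q_1* = 1/3·248/9 = 9.1852.
At I' = 558: q_1* = 20.6667. Change: 20.6667 − 9.1852 = 11.4815.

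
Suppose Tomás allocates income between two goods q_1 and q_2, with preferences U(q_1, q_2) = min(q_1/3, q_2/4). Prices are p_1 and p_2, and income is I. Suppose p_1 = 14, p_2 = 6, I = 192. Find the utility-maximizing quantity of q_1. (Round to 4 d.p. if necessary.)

With perfect complements, no substitution: consume in ratio q_1:q_2 = 3:4.
Budget: p_1·q_1 + p_2·(4/3)·q_1 = I, so (3·p_1 + 4·p_2)·q_1 = 3·I.
Demand: q_1*(p_1,p_2,I) = 3·I/(3·p_1 + 4·p_2), q_2* = 4·I/(3·p_1 + 4·p_2).
Here 3·14 + 4·6 = 66, giving q_1* = 8.7273.

q_1* = 8.7273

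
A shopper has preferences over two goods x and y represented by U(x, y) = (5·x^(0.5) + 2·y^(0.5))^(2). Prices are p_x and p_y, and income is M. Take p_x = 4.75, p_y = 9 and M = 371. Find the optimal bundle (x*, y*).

MRS = MU_x/MU_y = (5/2)·(y/x)^(0.5). Set equal to p_x/p_y.
Hence y/x = ((2/5)·p_x/p_y)^(1/(0.5)), i.e. raised to the 2 power.
Substitute y = (y/x)·x into the budget: x* = M/(p_x + p_y·(y/x)).
Numerically y/x = 0.044568, so x* = 371/(4.75 + 9·0.044568) = 72.0233 and y* = 0.044568·72.0233 = 3.2099.

x* = 72.0233, y* = 3.2099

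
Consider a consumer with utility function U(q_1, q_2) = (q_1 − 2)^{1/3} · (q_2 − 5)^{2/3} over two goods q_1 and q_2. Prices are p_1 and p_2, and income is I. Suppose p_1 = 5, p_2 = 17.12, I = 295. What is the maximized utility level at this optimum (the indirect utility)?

Discretionary income = 295 − 2·5 − 5·17.12 = 199.4; q_1* = 2 + 1/3·199.4/5 = 15.2933; q_2* = 5 + 2/3·199.4/17.12 = 12.7648.
Utility at the optimum: U(15.2933, 12.7648) = 9.2889.

V = 9.2889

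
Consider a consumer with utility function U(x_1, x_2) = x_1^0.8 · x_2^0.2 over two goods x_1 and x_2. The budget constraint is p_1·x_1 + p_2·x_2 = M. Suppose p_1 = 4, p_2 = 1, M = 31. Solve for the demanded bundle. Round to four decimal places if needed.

MU_x_1/MU_x_2 = (0.8·x_2)/(0.2·x_1); tangency sets this equal to p_1/p_2.
Rearranging, p_2·x_2 = (1/4)·p_1·x_1. Substituting into the budget gives p_1·x_1·(1 + (1/4)) = M.
Demand: x_1*(p_1,p_2,M) = 0.8·M/p_1 and x_2* = 0.2·M/p_2.
At p_1=4, p_2=1, M=31: x_1* = 0.8·31/4 = 6.2, x_2* = 6.2.

x_1* = 6.2, x_2* = 6.2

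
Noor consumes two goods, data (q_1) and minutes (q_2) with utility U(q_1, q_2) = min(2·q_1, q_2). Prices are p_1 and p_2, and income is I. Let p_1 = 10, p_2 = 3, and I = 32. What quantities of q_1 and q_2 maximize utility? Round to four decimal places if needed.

Here 10 + 2·3 = 16, giving q_1* = 2 and q_2* = 4.

q_1* = 2, q_2* = 4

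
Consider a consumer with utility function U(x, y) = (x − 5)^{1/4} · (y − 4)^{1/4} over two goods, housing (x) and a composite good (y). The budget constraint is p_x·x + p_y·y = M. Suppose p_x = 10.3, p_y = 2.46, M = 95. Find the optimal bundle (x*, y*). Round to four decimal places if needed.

x* = 6.634, y* = 10.8415

Discretionary income = 95 − 5·10.3 − 4·2.46 = 33.66; x* = 5 + 0.5·33.66/10.3 = 6.634; y* = 4 + 0.5·33.66/2.46 = 10.8415.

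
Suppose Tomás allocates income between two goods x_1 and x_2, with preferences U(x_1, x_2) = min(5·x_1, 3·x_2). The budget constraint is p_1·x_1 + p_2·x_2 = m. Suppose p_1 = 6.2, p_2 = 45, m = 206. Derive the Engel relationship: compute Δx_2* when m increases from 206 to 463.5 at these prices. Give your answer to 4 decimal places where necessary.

Demand: x_1*(p_1,p_2,m) = 3·m/(3·p_1 + 5·p_2), x_2* = 5·m/(3·p_1 + 5·p_2).
Here 3·6.2 + 5·45 = 243.6, giving x_2* = 4.2282.
At m' = 463.5: x_2* = 9.5135. Change: 9.5135 − 4.2282 = 5.2853.

Δx_2* = 5.2853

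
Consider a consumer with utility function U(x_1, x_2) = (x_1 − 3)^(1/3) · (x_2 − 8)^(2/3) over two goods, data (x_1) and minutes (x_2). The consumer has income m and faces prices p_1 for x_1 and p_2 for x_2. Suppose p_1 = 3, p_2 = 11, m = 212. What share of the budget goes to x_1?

Let x_1' = x_1−3, x_2' = x_2−8. MRS = (1/2)·x_2'/x_1' = p_1/p_2.
Substituting into the budget: x_1* = 3 + 1/3·(m − 3·p_1 − 8·p_2)/p_1, and x_2* = 8 + 2/3·(…)/p_2.
Discretionary income = 212 − 3·3 − 8·11 = 115; x_1* = 3 + 1/3·115/3 = 15.7778; x_2* = 8 + 2/3·115/11 = 14.9697.
Expenditure on x_1: 3·15.7778 = 47.3333; share = 0.2233.

share on x_1 = 0.2233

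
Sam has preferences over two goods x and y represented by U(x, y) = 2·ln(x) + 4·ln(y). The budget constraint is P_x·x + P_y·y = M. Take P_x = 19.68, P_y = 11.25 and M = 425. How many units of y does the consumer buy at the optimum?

MU_x/MU_y = (2·y)/(4·x); tangency sets this equal to P_x/P_y.
Rearranging, P_y·y = 2·P_x·x. Substituting into the budget gives P_x·x·(1 + 2) = M.
Demand: x*(P_x,P_y,M) = 1/3·M/P_x and y* = 2/3·M/P_y.
At P_x=19.68, P_y=11.25, M=425: y* = 2/3·425/11.25 = 25.1852.

y* = 25.1852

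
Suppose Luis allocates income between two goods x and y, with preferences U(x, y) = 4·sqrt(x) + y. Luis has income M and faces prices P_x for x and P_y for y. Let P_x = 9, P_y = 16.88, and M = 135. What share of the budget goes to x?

share on x = 0.9381

MU_x = 2/√x, MU_y = 1. Tangency: 2/√x = P_x/P_y.
Thus x* = (2·P_y/P_x)² — independent of M — with the rest of income spent on y.
Plugging in: x* = (2·16.88/9)² = 14.0708, y* = 0.4954.
Expenditure on x: 9·14.0708 = 126.6375; share = 0.9381.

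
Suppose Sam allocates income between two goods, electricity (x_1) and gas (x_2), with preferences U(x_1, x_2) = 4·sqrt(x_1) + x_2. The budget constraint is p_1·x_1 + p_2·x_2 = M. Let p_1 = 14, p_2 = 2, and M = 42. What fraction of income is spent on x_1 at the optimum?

MU_x_1 = 2/√x_1, MU_x_2 = 1. Tangency: 2/√x_1 = p_1/p_2.
Thus x_1* = (2·p_2/p_1)² — independent of M — with the rest of income spent on x_2.
Plugging in: x_1* = (2·2/14)² = 0.0816, x_2* = 20.4286.
Expenditure on x_1: 14·0.0816 = 1.1429; share = 0.0272.

share on x_1 = 0.0272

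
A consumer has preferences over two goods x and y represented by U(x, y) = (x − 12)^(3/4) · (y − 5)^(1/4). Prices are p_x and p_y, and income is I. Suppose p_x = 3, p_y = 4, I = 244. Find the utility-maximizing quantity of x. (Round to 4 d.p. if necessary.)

x* = 59

After buying the subsistence bundle (12, 5), a share 0.75 of the remaining income goes to x: x* = 12 + 0.75·(I − 12p_x − 5p_y)/p_x.
Discretionary income = 244 − 12·3 − 5·4 = 188; x* = 12 + 0.75·188/3 = 59.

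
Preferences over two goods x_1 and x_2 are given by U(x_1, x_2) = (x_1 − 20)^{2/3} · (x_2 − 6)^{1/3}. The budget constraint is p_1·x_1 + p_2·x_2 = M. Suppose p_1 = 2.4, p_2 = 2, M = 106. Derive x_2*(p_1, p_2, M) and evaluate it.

x_2* = 13.6667

MRS = 2·(x_2−6)/(x_1−20). Tangency with p_1/p_2 gives x_2−6 = (1/2)·(p_1/p_2)·(x_1−20).
After buying the subsistence bundle (20, 6), a share 2/3 of the remaining income goes to x_1: x_1* = 20 + 2/3·(M − 20p_1 − 6p_2)/p_1.
Discretionary income = 106 − 20·2.4 − 6·2 = 46; x_2* = 6 + 1/3·46/2 = 13.6667.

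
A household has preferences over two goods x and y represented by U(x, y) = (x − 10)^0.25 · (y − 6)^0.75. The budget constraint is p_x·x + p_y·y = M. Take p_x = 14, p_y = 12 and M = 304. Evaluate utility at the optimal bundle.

V = 4.2039

Let x' = x−10, y' = y−6. MRS = (1/3)·y'/x' = p_x/p_y.
Substituting into the budget: x* = 10 + 0.25·(M − 10·p_x − 6·p_y)/p_x, and y* = 6 + 0.75·(…)/p_y.
Discretionary income = 304 − 10·14 − 6·12 = 92; x* = 10 + 0.25·92/14 = 11.6429; y* = 6 + 0.75·92/12 = 11.75.
Utility at the optimum: U(11.6429, 11.75) = 4.2039.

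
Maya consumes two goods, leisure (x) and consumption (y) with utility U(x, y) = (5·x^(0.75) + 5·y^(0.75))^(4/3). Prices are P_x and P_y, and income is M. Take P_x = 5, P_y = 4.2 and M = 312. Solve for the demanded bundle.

Numerically y/x = 2.008551, so x* = 312/(5 + 4.2·2.008551) = 23.2213 and y* = 2.008551·23.2213 = 46.6413.

x* = 23.2213, y* = 46.6413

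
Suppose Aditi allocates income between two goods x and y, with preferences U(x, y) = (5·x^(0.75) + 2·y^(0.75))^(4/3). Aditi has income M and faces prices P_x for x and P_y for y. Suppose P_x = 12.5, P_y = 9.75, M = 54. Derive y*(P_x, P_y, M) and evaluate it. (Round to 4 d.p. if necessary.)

y* = 0.2835

From the CES first-order condition, (5/2)·(y/x)^(0.25) = P_x/P_y.
Solve for the ratio: y/x = [(2/5)·P_x/P_y]^(4).
With the ratio pinned down, the budget gives x* = M/(P_x + P_y·(y/x)) and y* = (y/x)·x*.
Numerically y/x = 0.069161, so x* = 54/(12.5 + 9.75·0.069161) = 4.0989 and y* = 0.069161·4.0989 = 0.2835.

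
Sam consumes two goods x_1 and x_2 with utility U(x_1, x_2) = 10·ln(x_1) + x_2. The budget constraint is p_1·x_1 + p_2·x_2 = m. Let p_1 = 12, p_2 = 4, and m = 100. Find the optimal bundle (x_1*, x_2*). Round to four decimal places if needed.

Set MRS = p_1/p_2: (10/x_1)/1 = p_1/p_2.
So x_1*(p_1,p_2) = 10·p_2/p_1, independent of income; and x_2* = (m − 10·p_2)/p_2.
At the given prices: x_1* = 10·4/12 = 3.3333, and x_2* = 15.

x_1* = 3.3333, x_2* = 15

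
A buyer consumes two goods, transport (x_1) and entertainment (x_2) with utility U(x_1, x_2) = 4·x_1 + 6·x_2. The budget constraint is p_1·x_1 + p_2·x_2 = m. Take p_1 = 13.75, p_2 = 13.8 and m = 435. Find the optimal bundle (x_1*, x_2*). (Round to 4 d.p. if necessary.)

x_1* = 0, x_2* = 31.5217

Perfect substitutes: compare marginal utility per dollar. 4/p_1 vs 6/p_2 → 0.2909 vs 0.4348.
x_2 gives more utility per dollar, so spend all income on x_2: x_2* = m/p_2, x_1* = 0.
Numerically: x_1* = 0, x_2* = 31.5217.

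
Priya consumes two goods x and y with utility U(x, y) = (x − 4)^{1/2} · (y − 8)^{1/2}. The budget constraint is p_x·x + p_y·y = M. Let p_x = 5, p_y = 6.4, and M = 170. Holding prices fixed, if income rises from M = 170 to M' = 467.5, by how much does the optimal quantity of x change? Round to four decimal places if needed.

Δx* = 29.75

After buying the subsistence bundle (4, 8), a share 0.5 of the remaining income goes to x: x* = 4 + 0.5·(M − 4p_x − 8p_y)/p_x.
Discretionary income = 170 − 4·5 − 8·6.4 = 98.8; x* = 4 + 0.5·98.8/5 = 13.88.
At M' = 467.5: x* = 43.63. Change: 43.63 − 13.88 = 29.75.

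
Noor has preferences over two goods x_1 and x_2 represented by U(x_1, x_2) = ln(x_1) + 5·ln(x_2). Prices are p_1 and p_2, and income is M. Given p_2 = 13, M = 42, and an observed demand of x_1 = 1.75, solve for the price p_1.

p_1 = 4

MU_x_1/MU_x_2 = (x_2)/(5·x_1); tangency sets this equal to p_1/p_2.
Rearranging, p_2·x_2 = 5·p_1·x_1. Substituting into the budget gives p_1·x_1·(1 + 5) = M.
Demand: x_1*(p_1,p_2,M) = 1/6·M/p_1 and x_2* = 5/6·M/p_2.
Set x_1* = 1.75 in the demand function and solve for p_1: p_1 = 4.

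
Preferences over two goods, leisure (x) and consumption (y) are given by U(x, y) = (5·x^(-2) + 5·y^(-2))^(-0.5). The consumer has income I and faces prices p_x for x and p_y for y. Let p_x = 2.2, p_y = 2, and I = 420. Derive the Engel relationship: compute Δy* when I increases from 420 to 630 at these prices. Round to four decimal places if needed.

From the CES first-order condition, (y/x)^(3) = p_x/p_y.
Solve for the ratio: y/x = [p_x/p_y]^(1/3).
Substitute y = (y/x)·x into the budget: x* = I/(p_x + p_y·(y/x)).
Numerically y/x = 1.03228, so x* = 420/(2.2 + 2·1.03228) = 98.4861 and y* = 1.03228·98.4861 = 101.6653.
At I' = 630: y* = 152.4979. Change: 152.4979 − 101.6653 = 50.8326.

Δy* = 50.8326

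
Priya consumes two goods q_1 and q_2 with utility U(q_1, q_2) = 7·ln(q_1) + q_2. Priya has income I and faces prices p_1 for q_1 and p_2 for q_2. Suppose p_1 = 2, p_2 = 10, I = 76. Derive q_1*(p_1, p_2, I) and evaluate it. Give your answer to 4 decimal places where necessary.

Set MRS = p_1/p_2: (7/q_1)/1 = p_1/p_2.
So q_1*(p_1,p_2) = 7·p_2/p_1, independent of income; and q_2* = (I − 7·p_2)/p_2.
At the given prices: q_1* = 7·10/2 = 35.

q_1* = 35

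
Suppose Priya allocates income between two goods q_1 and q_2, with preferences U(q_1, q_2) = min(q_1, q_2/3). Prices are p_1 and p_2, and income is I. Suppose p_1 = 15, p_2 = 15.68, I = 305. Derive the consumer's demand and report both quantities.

Leontief preferences: the optimum is at the kink where q_1/1 = q_2/3, i.e. q_2 = 3·q_1.
Budget: p_1·q_1 + p_2·3·q_1 = I, so (p_1 + 3·p_2)·q_1 = I.
Demand: q_1*(p_1,p_2,I) = I/(p_1 + 3·p_2), q_2* = 3·I/(p_1 + 3·p_2).
Here 15 + 3·15.68 = 62.04, giving q_1* = 4.9162 and q_2* = 14.7485.

q_1* = 4.9162, q_2* = 14.7485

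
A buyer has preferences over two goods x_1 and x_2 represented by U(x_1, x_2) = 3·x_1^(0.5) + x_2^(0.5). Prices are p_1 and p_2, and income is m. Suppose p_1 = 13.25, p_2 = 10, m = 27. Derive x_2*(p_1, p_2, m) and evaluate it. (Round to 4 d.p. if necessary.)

MRS = MU_x_1/MU_x_2 = 3·(x_2/x_1)^(0.5). Set equal to p_1/p_2.
Hence x_2/x_1 = ((1/3)·p_1/p_2)^(1/(0.5)), i.e. raised to the 2 power.
With the ratio pinned down, the budget gives x_1* = m/(p_1 + p_2·(x_2/x_1)) and x_2* = (x_2/x_1)·x_1*.
Numerically x_2/x_1 = 0.195069, so x_1* = 27/(13.25 + 10·0.195069) = 1.7762 and x_2* = 0.195069·1.7762 = 0.3465.

x_2* = 0.3465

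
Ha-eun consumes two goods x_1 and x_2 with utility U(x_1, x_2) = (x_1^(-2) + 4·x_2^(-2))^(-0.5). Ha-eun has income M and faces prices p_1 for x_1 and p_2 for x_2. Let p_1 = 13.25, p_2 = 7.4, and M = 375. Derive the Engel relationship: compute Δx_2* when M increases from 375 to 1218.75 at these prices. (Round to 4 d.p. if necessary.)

Substitute x_2 = (x_2/x_1)·x_1 into the budget: x_1* = M/(p_1 + p_2·(x_2/x_1)).
Numerically x_2/x_1 = 1.92759, so x_1* = 375/(13.25 + 7.4·1.92759) = 13.6293 and x_2* = 1.92759·13.6293 = 26.2718.
At M' = 1218.75: x_2* = 85.3833. Change: 85.3833 − 26.2718 = 59.1115.

Δx_2* = 59.1115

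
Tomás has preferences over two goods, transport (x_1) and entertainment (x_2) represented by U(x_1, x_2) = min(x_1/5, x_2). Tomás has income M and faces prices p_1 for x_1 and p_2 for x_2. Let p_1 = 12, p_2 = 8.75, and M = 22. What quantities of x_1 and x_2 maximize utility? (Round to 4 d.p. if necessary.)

x_1* = 1.6, x_2* = 0.32

With perfect complements, no substitution: consume in ratio x_1:x_2 = 5:1.
Budget: p_1·x_1 + p_2·(1/5)·x_1 = M, so (5·p_1 + p_2)·x_1 = 5·M.
Demand: x_1*(p_1,p_2,M) = 5·M/(5·p_1 + p_2), x_2* = M/(5·p_1 + p_2).
Here 5·12 + 8.75 = 68.75, giving x_1* = 1.6 and x_2* = 0.32.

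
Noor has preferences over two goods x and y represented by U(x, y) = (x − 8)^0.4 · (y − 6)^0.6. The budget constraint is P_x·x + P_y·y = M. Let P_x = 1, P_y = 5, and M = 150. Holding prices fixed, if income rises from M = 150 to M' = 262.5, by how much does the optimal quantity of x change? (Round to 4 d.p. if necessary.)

Δx* = 45

MRS = (2/3)·(y−6)/(x−8). Tangency with P_x/P_y gives y−6 = (3/2)·(P_x/P_y)·(x−8).
After buying the subsistence bundle (8, 6), a share 0.4 of the remaining income goes to x: x* = 8 + 0.4·(M − 8P_x − 6P_y)/P_x.
Discretionary income = 150 − 8·1 − 6·5 = 112; x* = 8 + 0.4·112/1 = 52.8.
At M' = 262.5: x* = 97.8. Change: 97.8 − 52.8 = 45.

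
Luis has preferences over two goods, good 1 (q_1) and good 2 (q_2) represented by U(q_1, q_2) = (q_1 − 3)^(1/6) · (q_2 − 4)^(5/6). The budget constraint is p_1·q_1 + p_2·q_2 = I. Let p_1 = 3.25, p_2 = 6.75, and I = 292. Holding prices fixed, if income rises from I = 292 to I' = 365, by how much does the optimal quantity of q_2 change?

MRS = (1/5)·(q_2−4)/(q_1−3). Tangency with p_1/p_2 gives q_2−4 = 5·(p_1/p_2)·(q_1−3).
After buying the subsistence bundle (3, 4), a share 1/6 of the remaining income goes to q_1: q_1* = 3 + 1/6·(I − 3p_1 − 4p_2)/p_1.
Discretionary income = 292 − 3·3.25 − 4·6.75 = 255.25; q_2* = 4 + 5/6·255.25/6.75 = 35.5123.
At I' = 365: q_2* = 44.5247. Change: 44.5247 − 35.5123 = 9.0123.

Δq_2* = 9.0123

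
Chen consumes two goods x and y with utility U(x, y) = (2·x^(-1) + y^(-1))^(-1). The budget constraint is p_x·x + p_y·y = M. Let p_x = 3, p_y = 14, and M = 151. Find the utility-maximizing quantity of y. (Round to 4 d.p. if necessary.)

MRS = MU_x/MU_y = 2·(y/x)^(2). Set equal to p_x/p_y.
Solve for the ratio: y/x = [(1/2)·p_x/p_y]^(0.5).
With the ratio pinned down, the budget gives x* = M/(p_x + p_y·(y/x)) and y* = (y/x)·x*.
Numerically y/x = 0.327327, so x* = 151/(3 + 14·0.327327) = 19.9141 and y* = 0.327327·19.9141 = 6.5184.

y* = 6.5184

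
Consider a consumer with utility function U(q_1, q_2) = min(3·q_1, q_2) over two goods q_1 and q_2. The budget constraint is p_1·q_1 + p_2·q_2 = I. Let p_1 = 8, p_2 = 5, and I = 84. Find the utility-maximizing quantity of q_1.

With perfect complements, no substitution: consume in ratio q_1:q_2 = 1:3.
Budget: p_1·q_1 + p_2·3·q_1 = I, so (p_1 + 3·p_2)·q_1 = I.
Demand: q_1*(p_1,p_2,I) = I/(p_1 + 3·p_2), q_2* = 3·I/(p_1 + 3·p_2).
Here 8 + 3·5 = 23, giving q_1* = 3.6522.

q_1* = 3.6522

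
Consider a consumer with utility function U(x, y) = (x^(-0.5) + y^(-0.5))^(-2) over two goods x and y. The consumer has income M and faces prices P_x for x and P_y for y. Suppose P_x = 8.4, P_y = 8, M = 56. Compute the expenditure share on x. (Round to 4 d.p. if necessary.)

MRS = MU_x/MU_y = (y/x)^(1.5). Set equal to P_x/P_y.
Hence y/x = (P_x/P_y)^(1/(1.5)), i.e. raised to the 2/3 power.
Substitute y = (y/x)·x into the budget: x* = M/(P_x + P_y·(y/x)).
Numerically y/x = 1.033062, so x* = 56/(8.4 + 8·1.033062) = 3.3604 and y* = 1.033062·3.3604 = 3.4715.
Expenditure on x: 8.4·3.3604 = 28.2277; share = 0.5041.

share on x = 0.5041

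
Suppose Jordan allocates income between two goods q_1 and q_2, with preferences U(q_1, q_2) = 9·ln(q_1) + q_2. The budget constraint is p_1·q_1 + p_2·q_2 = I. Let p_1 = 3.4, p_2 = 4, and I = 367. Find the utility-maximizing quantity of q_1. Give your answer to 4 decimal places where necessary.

q_1* = 10.5882

Set MRS = p_1/p_2: (9/q_1)/1 = p_1/p_2.
So q_1*(p_1,p_2) = 9·p_2/p_1, independent of income; and q_2* = (I − 9·p_2)/p_2.
At the given prices: q_1* = 9·4/3.4 = 10.5882.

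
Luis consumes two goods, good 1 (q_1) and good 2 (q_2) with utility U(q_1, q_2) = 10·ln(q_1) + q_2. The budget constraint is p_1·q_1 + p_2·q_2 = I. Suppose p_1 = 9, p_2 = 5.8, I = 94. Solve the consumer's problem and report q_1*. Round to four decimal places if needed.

q_1* = 6.4444

MU_q_1 = 10/q_1, MU_q_2 = 1. Tangency: 10/q_1 = p_1/p_2.
So q_1*(p_1,p_2) = 10·p_2/p_1, independent of income; and q_2* = (I − 10·p_2)/p_2.
At the given prices: q_1* = 10·5.8/9 = 6.4444.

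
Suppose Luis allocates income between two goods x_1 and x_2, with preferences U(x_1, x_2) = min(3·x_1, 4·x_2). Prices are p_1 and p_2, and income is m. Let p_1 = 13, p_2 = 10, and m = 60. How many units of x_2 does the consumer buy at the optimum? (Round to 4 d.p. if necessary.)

x_2* = 2.1951

With perfect complements, no substitution: consume in ratio x_1:x_2 = 4:3.
Budget: p_1·x_1 + p_2·(3/4)·x_1 = m, so (4·p_1 + 3·p_2)·x_1 = 4·m.
Demand: x_1*(p_1,p_2,m) = 4·m/(4·p_1 + 3·p_2), x_2* = 3·m/(4·p_1 + 3·p_2).
Here 4·13 + 3·10 = 82, giving x_2* = 2.1951.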